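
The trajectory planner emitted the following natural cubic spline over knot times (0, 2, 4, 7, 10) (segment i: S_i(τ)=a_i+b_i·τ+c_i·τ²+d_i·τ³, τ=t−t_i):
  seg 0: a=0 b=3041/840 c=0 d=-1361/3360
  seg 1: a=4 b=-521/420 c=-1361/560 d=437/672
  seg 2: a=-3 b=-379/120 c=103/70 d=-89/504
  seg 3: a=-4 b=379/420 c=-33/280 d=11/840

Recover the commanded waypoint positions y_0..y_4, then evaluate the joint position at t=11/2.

y_0 = S_0(0) = a_0 = 0
y_1 = S_1(0) = a_1 = 4
y_2 = S_2(0) = a_2 = -3
y_3 = S_3(0) = a_3 = -4
y_4 = S_3(3) = -2
t_q=11/2 is in segment 2 (τ=3/2); S_2(τ)=-11251/2240

y_0=0 y_1=4 y_2=-3 y_3=-4 y_4=-2
S(11/2) = -11251/2240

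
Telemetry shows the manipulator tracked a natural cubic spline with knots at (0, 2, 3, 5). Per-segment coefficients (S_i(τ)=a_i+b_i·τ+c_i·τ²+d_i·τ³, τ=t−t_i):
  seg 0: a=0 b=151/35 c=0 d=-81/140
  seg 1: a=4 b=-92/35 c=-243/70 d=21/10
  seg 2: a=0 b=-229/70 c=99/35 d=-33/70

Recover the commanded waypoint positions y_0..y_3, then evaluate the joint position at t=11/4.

y_0 = S_0(0) = a_0 = 0
y_1 = S_1(0) = a_1 = 4
y_2 = S_2(0) = a_2 = 0
y_3 = S_2(2) = 1
t_q=11/4 is in segment 1 (τ=3/4); S_1(τ)=4309/4480

y_0=0 y_1=4 y_2=0 y_3=1
S(11/4) = 4309/4480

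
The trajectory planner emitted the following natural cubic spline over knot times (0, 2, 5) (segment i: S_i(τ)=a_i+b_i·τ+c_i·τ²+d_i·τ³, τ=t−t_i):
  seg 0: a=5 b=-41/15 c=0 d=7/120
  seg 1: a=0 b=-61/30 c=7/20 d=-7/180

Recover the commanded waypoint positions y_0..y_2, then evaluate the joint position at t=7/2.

y_0 = S_0(0) = a_0 = 5
y_1 = S_1(0) = a_1 = 0
y_2 = S_1(3) = -4
t_q=7/2 is in segment 1 (τ=3/2); S_1(τ)=-383/160

y_0=5 y_1=0 y_2=-4
S(7/2) = -383/160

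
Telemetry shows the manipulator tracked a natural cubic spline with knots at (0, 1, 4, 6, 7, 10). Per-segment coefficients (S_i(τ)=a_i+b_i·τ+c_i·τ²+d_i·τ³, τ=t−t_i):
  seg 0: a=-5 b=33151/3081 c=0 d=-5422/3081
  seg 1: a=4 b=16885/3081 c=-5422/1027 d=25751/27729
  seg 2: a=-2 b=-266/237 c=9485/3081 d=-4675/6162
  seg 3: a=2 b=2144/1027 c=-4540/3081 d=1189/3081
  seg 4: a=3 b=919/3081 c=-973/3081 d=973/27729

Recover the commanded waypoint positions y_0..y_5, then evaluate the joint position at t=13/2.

y_0 = S_0(0) = a_0 = -5
y_1 = S_1(0) = a_1 = 4
y_2 = S_2(0) = a_2 = -2
y_3 = S_3(0) = a_3 = 2
y_4 = S_4(0) = a_4 = 3
y_5 = S_4(3) = 2
t_q=13/2 is in segment 3 (τ=1/2); S_3(τ)=67133/24648

y_0=-5 y_1=4 y_2=-2 y_3=2 y_4=3 y_5=2
S(13/2) = 67133/24648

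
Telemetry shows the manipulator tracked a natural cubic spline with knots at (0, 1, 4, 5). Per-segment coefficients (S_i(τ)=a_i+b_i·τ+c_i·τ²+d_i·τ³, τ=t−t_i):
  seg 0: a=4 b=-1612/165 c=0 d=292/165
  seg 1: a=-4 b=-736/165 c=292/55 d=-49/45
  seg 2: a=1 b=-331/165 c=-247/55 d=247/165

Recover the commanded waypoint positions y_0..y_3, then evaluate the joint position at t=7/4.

y_0 = S_0(0) = a_0 = 4
y_1 = S_1(0) = a_1 = -4
y_2 = S_2(0) = a_2 = 1
y_3 = S_2(1) = -4
t_q=7/4 is in segment 1 (τ=3/4); S_1(τ)=-16961/3520

y_0=4 y_1=-4 y_2=1 y_3=-4
S(7/4) = -16961/3520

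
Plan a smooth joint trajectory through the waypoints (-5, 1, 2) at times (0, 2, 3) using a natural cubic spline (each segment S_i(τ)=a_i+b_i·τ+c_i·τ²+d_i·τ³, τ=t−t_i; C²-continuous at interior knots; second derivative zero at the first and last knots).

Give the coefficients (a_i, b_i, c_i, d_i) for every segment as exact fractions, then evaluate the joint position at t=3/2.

Δ: Δ0=3, Δ1=1
row 1: diag=6, rhs=-12; c'=1/6, d'=-2
back: M1=-2
M: M0=0, M1=-2, M2=0
seg 0: a=-5, c=M0/2=0, d=(M1−M0)/(6·2)=-1/6, b=Δ0−h0·(2M0+M1)/6=11/3
seg 1: a=1, c=M1/2=-1, d=(M2−M1)/(6·1)=1/3, b=Δ1−h1·(2M1+M2)/6=5/3
t_q=3/2 → seg 0, τ=3/2; S=-5+11/3·τ+0·τ²+-1/6·τ³=-1/16

  seg 0: a=-5 b=11/3 c=0 d=-1/6
  seg 1: a=1 b=5/3 c=-1 d=1/3
S(3/2) = -1/16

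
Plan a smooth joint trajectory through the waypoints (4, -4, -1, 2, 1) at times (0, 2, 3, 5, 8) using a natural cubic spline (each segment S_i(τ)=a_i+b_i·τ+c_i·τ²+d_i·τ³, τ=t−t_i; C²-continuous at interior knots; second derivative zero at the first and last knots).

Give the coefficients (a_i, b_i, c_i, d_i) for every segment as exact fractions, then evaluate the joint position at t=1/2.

  seg 0: a=4 b=-3166/489 c=0 d=605/978
  seg 1: a=-4 b=464/489 c=605/163 d=-812/489
  seg 2: a=-1 b=1658/489 c=-207/163 d=635/3912
  seg 3: a=2 b=253/978 c=-193/652 d=193/5868
S(1/2) = 2191/2608

Δ: Δ0=-4, Δ1=3, Δ2=3/2, Δ3=-1/3
row 1: diag=6, rhs=42; c'=1/6, d'=7
row 2: denom=6−1·1/6=35/6; d'=(-9−1·7)/(35/6)=-96/35
row 3: denom=10−2·12/35=326/35; d'=(-11−2·-96/35)/(326/35)=-193/326
back: M3=-193/326
back: M2=-96/35−12/35·-193/326=-414/163
back: M1=7−1/6·-414/163=1210/163
M: M0=0, M1=1210/163, M2=-414/163, M3=-193/326, M4=0
seg 0: a=4, c=M0/2=0, d=(M1−M0)/(6·2)=605/978, b=Δ0−h0·(2M0+M1)/6=-3166/489
seg 1: a=-4, c=M1/2=605/163, d=(M2−M1)/(6·1)=-812/489, b=Δ1−h1·(2M1+M2)/6=464/489
seg 2: a=-1, c=M2/2=-207/163, d=(M3−M2)/(6·2)=635/3912, b=Δ2−h2·(2M2+M3)/6=1658/489
seg 3: a=2, c=M3/2=-193/652, d=(M4−M3)/(6·3)=193/5868, b=Δ3−h3·(2M3+M4)/6=253/978
t_q=1/2 → seg 0, τ=1/2; S=4+-3166/489·τ+0·τ²+605/978·τ³=2191/2608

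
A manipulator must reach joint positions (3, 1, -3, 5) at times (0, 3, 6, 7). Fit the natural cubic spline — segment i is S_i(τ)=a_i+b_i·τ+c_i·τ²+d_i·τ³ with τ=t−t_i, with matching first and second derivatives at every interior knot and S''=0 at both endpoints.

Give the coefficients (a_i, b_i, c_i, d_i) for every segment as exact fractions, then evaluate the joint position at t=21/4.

Δ: Δ0=-2/3, Δ1=-4/3, Δ2=8
row 1: diag=12, rhs=-4; c'=1/4, d'=-1/3
row 2: denom=8−3·1/4=29/4; d'=(56−3·-1/3)/(29/4)=228/29
back: M2=228/29
back: M1=-1/3−1/4·228/29=-200/87
M: M0=0, M1=-200/87, M2=228/29, M3=0
seg 0: a=3, c=M0/2=0, d=(M1−M0)/(6·3)=-100/783, b=Δ0−h0·(2M0+M1)/6=14/29
seg 1: a=1, c=M1/2=-100/87, d=(M2−M1)/(6·3)=442/783, b=Δ1−h1·(2M1+M2)/6=-86/29
seg 2: a=-3, c=M2/2=114/29, d=(M3−M2)/(6·1)=-38/29, b=Δ2−h2·(2M2+M3)/6=156/29
t_q=21/4 → seg 1, τ=9/4; S=1+-86/29·τ+-100/87·τ²+442/783·τ³=-4697/928

  seg 0: a=3 b=14/29 c=0 d=-100/783
  seg 1: a=1 b=-86/29 c=-100/87 d=442/783
  seg 2: a=-3 b=156/29 c=114/29 d=-38/29
S(21/4) = -4697/928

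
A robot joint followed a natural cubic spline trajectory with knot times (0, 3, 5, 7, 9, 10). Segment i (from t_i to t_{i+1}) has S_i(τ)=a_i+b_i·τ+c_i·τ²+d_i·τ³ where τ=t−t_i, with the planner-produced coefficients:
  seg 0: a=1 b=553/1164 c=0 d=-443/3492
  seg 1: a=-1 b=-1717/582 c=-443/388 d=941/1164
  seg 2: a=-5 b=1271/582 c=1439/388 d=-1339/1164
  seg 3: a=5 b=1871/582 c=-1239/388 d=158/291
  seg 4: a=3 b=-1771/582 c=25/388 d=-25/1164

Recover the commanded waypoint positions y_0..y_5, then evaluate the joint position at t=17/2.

y_0=1 y_1=-1 y_2=-5 y_3=5 y_4=3 y_5=0
S(17/2) = 6937/1552

y_0 = S_0(0) = a_0 = 1
y_1 = S_1(0) = a_1 = -1
y_2 = S_2(0) = a_2 = -5
y_3 = S_3(0) = a_3 = 5
y_4 = S_4(0) = a_4 = 3
y_5 = S_4(1) = 0
t_q=17/2 is in segment 3 (τ=3/2); S_3(τ)=6937/1552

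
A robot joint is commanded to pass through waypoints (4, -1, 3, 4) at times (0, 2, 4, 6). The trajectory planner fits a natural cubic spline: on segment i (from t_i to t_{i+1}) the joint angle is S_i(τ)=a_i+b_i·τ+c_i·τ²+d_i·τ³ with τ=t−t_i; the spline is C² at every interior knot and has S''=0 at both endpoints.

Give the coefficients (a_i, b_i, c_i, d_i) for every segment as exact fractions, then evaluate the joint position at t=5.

Δ: Δ0=-5/2, Δ1=2, Δ2=1/2
row 1: diag=8, rhs=27; c'=1/4, d'=27/8
row 2: denom=8−2·1/4=15/2; d'=(-9−2·27/8)/(15/2)=-21/10
back: M2=-21/10
back: M1=27/8−1/4·-21/10=39/10
M: M0=0, M1=39/10, M2=-21/10, M3=0
seg 0: a=4, c=M0/2=0, d=(M1−M0)/(6·2)=13/40, b=Δ0−h0·(2M0+M1)/6=-19/5
seg 1: a=-1, c=M1/2=39/20, d=(M2−M1)/(6·2)=-1/2, b=Δ1−h1·(2M1+M2)/6=1/10
seg 2: a=3, c=M2/2=-21/20, d=(M3−M2)/(6·2)=7/40, b=Δ2−h2·(2M2+M3)/6=19/10
t_q=5 → seg 2, τ=1; S=3+19/10·τ+-21/20·τ²+7/40·τ³=161/40

  seg 0: a=4 b=-19/5 c=0 d=13/40
  seg 1: a=-1 b=1/10 c=39/20 d=-1/2
  seg 2: a=3 b=19/10 c=-21/20 d=7/40
S(5) = 161/40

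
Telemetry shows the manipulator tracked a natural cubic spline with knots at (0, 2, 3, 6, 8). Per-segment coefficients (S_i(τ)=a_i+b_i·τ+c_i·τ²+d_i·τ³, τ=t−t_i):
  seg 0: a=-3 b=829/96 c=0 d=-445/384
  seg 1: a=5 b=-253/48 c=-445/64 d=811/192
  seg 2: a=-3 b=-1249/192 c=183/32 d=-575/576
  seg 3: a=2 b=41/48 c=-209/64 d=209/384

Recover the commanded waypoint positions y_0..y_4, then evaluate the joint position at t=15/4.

y_0 = S_0(0) = a_0 = -3
y_1 = S_1(0) = a_1 = 5
y_2 = S_2(0) = a_2 = -3
y_3 = S_3(0) = a_3 = 2
y_4 = S_3(2) = -5
t_q=15/4 is in segment 2 (τ=3/4); S_2(τ)=-20821/4096

y_0=-3 y_1=5 y_2=-3 y_3=2 y_4=-5
S(15/4) = -20821/4096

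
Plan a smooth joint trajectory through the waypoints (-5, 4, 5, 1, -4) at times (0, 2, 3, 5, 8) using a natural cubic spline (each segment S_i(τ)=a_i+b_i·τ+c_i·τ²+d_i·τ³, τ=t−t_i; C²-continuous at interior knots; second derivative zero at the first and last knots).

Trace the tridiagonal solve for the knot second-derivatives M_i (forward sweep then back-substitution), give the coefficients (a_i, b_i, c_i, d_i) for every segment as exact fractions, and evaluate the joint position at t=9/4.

Δ: Δ0=9/2, Δ1=1, Δ2=-2, Δ3=-5/3
row 1: diag=6, rhs=-21; c'=1/6, d'=-7/2
row 2: denom=6−1·1/6=35/6; d'=(-18−1·-7/2)/(35/6)=-87/35
row 3: denom=10−2·12/35=326/35; d'=(2−2·-87/35)/(326/35)=122/163
back: M3=122/163
back: M2=-87/35−12/35·122/163=-447/163
back: M1=-7/2−1/6·-447/163=-496/163
M: M0=0, M1=-496/163, M2=-447/163, M3=122/163, M4=0
seg 0: a=-5, c=M0/2=0, d=(M1−M0)/(6·2)=-124/489, b=Δ0−h0·(2M0+M1)/6=5393/978
seg 1: a=4, c=M1/2=-248/163, d=(M2−M1)/(6·1)=49/978, b=Δ1−h1·(2M1+M2)/6=2417/978
seg 2: a=5, c=M2/2=-447/326, d=(M3−M2)/(6·2)=569/1956, b=Δ2−h2·(2M2+M3)/6=-206/489
seg 3: a=1, c=M3/2=61/163, d=(M4−M3)/(6·3)=-61/1467, b=Δ3−h3·(2M3+M4)/6=-1181/489
t_q=9/4 → seg 1, τ=1/4; S=4+2417/978·τ+-248/163·τ²+49/978·τ³=94379/20864

  seg 0: a=-5 b=5393/978 c=0 d=-124/489
  seg 1: a=4 b=2417/978 c=-248/163 d=49/978
  seg 2: a=5 b=-206/489 c=-447/326 d=569/1956
  seg 3: a=1 b=-1181/489 c=61/163 d=-61/1467
S(9/4) = 94379/20864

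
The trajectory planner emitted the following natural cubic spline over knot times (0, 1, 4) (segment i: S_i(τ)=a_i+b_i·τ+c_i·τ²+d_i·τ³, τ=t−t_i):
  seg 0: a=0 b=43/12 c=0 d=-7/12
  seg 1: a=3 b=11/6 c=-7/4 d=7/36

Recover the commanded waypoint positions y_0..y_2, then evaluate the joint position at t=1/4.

y_0 = S_0(0) = a_0 = 0
y_1 = S_1(0) = a_1 = 3
y_2 = S_1(3) = -2
t_q=1/4 is in segment 0 (τ=1/4); S_0(τ)=227/256

y_0=0 y_1=3 y_2=-2
S(1/4) = 227/256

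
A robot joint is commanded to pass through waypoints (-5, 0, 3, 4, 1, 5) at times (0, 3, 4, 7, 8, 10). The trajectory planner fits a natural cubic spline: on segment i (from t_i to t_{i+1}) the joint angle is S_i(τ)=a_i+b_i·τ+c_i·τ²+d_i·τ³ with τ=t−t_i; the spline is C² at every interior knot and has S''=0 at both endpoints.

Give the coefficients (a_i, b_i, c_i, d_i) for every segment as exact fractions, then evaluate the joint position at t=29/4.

  seg 0: a=-5 b=2776/2529 c=0 d=1439/22761
  seg 1: a=0 b=7093/2529 c=1439/2529 d=-105/281
  seg 2: a=3 b=7136/2529 c=-1396/2529 d=-2105/22761
  seg 3: a=4 b=-7555/2529 c=-389/281 d=3469/2529
  seg 4: a=1 b=-4150/2529 c=2302/843 d=-1151/2529
S(29/4) = 172003/53952

Δ: Δ0=5/3, Δ1=3, Δ2=1/3, Δ3=-3, Δ4=2
row 1: diag=8, rhs=8; c'=1/8, d'=1
row 2: denom=8−1·1/8=63/8; d'=(-16−1·1)/(63/8)=-136/63
row 3: denom=8−3·8/21=48/7; d'=(-20−3·-136/63)/(48/7)=-71/36
row 4: denom=6−1·7/48=281/48; d'=(30−1·-71/36)/(281/48)=4604/843
back: M4=4604/843
back: M3=-71/36−7/48·4604/843=-778/281
back: M2=-136/63−8/21·-778/281=-2792/2529
back: M1=1−1/8·-2792/2529=2878/2529
M: M0=0, M1=2878/2529, M2=-2792/2529, M3=-778/281, M4=4604/843, M5=0
seg 0: a=-5, c=M0/2=0, d=(M1−M0)/(6·3)=1439/22761, b=Δ0−h0·(2M0+M1)/6=2776/2529
seg 1: a=0, c=M1/2=1439/2529, d=(M2−M1)/(6·1)=-105/281, b=Δ1−h1·(2M1+M2)/6=7093/2529
seg 2: a=3, c=M2/2=-1396/2529, d=(M3−M2)/(6·3)=-2105/22761, b=Δ2−h2·(2M2+M3)/6=7136/2529
seg 3: a=4, c=M3/2=-389/281, d=(M4−M3)/(6·1)=3469/2529, b=Δ3−h3·(2M3+M4)/6=-7555/2529
seg 4: a=1, c=M4/2=2302/843, d=(M5−M4)/(6·2)=-1151/2529, b=Δ4−h4·(2M4+M5)/6=-4150/2529
t_q=29/4 → seg 3, τ=1/4; S=4+-7555/2529·τ+-389/281·τ²+3469/2529·τ³=172003/53952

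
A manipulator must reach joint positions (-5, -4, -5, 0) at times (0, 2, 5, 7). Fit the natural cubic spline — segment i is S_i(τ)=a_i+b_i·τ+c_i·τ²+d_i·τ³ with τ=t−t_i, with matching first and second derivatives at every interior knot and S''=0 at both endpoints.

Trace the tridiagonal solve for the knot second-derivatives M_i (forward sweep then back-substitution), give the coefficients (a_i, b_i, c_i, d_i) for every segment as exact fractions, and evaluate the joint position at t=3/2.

  seg 0: a=-5 b=475/546 c=0 d=-101/1092
  seg 1: a=-4 b=-131/546 c=-101/182 d=11/63
  seg 2: a=-5 b=625/546 c=185/182 d=-185/1092
S(3/2) = -1667/416

Δ: Δ0=1/2, Δ1=-1/3, Δ2=5/2
row 1: diag=10, rhs=-5; c'=3/10, d'=-1/2
row 2: denom=10−3·3/10=91/10; d'=(17−3·-1/2)/(91/10)=185/91
back: M2=185/91
back: M1=-1/2−3/10·185/91=-101/91
M: M0=0, M1=-101/91, M2=185/91, M3=0
seg 0: a=-5, c=M0/2=0, d=(M1−M0)/(6·2)=-101/1092, b=Δ0−h0·(2M0+M1)/6=475/546
seg 1: a=-4, c=M1/2=-101/182, d=(M2−M1)/(6·3)=11/63, b=Δ1−h1·(2M1+M2)/6=-131/546
seg 2: a=-5, c=M2/2=185/182, d=(M3−M2)/(6·2)=-185/1092, b=Δ2−h2·(2M2+M3)/6=625/546
t_q=3/2 → seg 0, τ=3/2; S=-5+475/546·τ+0·τ²+-101/1092·τ³=-1667/416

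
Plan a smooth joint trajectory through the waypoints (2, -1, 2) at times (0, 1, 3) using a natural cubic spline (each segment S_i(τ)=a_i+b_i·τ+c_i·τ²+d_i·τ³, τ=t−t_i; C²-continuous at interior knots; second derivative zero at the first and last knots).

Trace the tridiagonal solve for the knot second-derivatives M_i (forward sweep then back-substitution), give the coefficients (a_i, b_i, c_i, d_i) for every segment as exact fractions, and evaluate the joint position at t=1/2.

Δ: Δ0=-3, Δ1=3/2
row 1: diag=6, rhs=27; c'=1/3, d'=9/2
back: M1=9/2
M: M0=0, M1=9/2, M2=0
seg 0: a=2, c=M0/2=0, d=(M1−M0)/(6·1)=3/4, b=Δ0−h0·(2M0+M1)/6=-15/4
seg 1: a=-1, c=M1/2=9/4, d=(M2−M1)/(6·2)=-3/8, b=Δ1−h1·(2M1+M2)/6=-3/2
t_q=1/2 → seg 0, τ=1/2; S=2+-15/4·τ+0·τ²+3/4·τ³=7/32

  seg 0: a=2 b=-15/4 c=0 d=3/4
  seg 1: a=-1 b=-3/2 c=9/4 d=-3/8
S(1/2) = 7/32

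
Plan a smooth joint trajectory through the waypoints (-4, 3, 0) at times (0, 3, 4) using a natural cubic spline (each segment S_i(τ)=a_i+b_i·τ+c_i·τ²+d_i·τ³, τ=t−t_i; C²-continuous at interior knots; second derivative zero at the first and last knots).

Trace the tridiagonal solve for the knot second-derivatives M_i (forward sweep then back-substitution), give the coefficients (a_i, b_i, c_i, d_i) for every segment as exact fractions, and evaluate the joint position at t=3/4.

Δ: Δ0=7/3, Δ1=-3
row 1: diag=8, rhs=-32; c'=1/8, d'=-4
back: M1=-4
M: M0=0, M1=-4, M2=0
seg 0: a=-4, c=M0/2=0, d=(M1−M0)/(6·3)=-2/9, b=Δ0−h0·(2M0+M1)/6=13/3
seg 1: a=3, c=M1/2=-2, d=(M2−M1)/(6·1)=2/3, b=Δ1−h1·(2M1+M2)/6=-5/3
t_q=3/4 → seg 0, τ=3/4; S=-4+13/3·τ+0·τ²+-2/9·τ³=-27/32

  seg 0: a=-4 b=13/3 c=0 d=-2/9
  seg 1: a=3 b=-5/3 c=-2 d=2/3
S(3/4) = -27/32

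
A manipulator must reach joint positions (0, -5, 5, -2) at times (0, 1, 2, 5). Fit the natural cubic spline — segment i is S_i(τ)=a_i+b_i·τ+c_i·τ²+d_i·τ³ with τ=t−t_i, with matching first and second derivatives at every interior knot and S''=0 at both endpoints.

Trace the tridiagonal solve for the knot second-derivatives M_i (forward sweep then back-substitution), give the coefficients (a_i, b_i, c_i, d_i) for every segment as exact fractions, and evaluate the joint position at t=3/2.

  seg 0: a=0 b=-862/93 c=0 d=397/93
  seg 1: a=-5 b=329/93 c=397/31 d=-590/93
  seg 2: a=5 b=941/93 c=-193/31 d=193/279
S(3/2) = -51/62

Δ: Δ0=-5, Δ1=10, Δ2=-7/3
row 1: diag=4, rhs=90; c'=1/4, d'=45/2
row 2: denom=8−1·1/4=31/4; d'=(-74−1·45/2)/(31/4)=-386/31
back: M2=-386/31
back: M1=45/2−1/4·-386/31=794/31
M: M0=0, M1=794/31, M2=-386/31, M3=0
seg 0: a=0, c=M0/2=0, d=(M1−M0)/(6·1)=397/93, b=Δ0−h0·(2M0+M1)/6=-862/93
seg 1: a=-5, c=M1/2=397/31, d=(M2−M1)/(6·1)=-590/93, b=Δ1−h1·(2M1+M2)/6=329/93
seg 2: a=5, c=M2/2=-193/31, d=(M3−M2)/(6·3)=193/279, b=Δ2−h2·(2M2+M3)/6=941/93
t_q=3/2 → seg 1, τ=1/2; S=-5+329/93·τ+397/31·τ²+-590/93·τ³=-51/62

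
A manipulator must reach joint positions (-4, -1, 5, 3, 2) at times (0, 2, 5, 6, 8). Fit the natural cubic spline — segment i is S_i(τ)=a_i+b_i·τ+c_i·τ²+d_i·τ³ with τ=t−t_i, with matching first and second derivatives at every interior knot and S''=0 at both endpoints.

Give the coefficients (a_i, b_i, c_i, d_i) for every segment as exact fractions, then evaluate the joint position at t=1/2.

  seg 0: a=-4 b=53/52 c=0 d=25/208
  seg 1: a=-1 b=32/13 c=75/104 d=-7/24
  seg 2: a=5 b=-113/104 c=-99/52 d=103/104
  seg 3: a=3 b=-25/13 c=111/104 d=-37/208
S(1/2) = -5783/1664

Δ: Δ0=3/2, Δ1=2, Δ2=-2, Δ3=-1/2
row 1: diag=10, rhs=3; c'=3/10, d'=3/10
row 2: denom=8−3·3/10=71/10; d'=(-24−3·3/10)/(71/10)=-249/71
row 3: denom=6−1·10/71=416/71; d'=(9−1·-249/71)/(416/71)=111/52
back: M3=111/52
back: M2=-249/71−10/71·111/52=-99/26
back: M1=3/10−3/10·-99/26=75/52
M: M0=0, M1=75/52, M2=-99/26, M3=111/52, M4=0
seg 0: a=-4, c=M0/2=0, d=(M1−M0)/(6·2)=25/208, b=Δ0−h0·(2M0+M1)/6=53/52
seg 1: a=-1, c=M1/2=75/104, d=(M2−M1)/(6·3)=-7/24, b=Δ1−h1·(2M1+M2)/6=32/13
seg 2: a=5, c=M2/2=-99/52, d=(M3−M2)/(6·1)=103/104, b=Δ2−h2·(2M2+M3)/6=-113/104
seg 3: a=3, c=M3/2=111/104, d=(M4−M3)/(6·2)=-37/208, b=Δ3−h3·(2M3+M4)/6=-25/13
t_q=1/2 → seg 0, τ=1/2; S=-4+53/52·τ+0·τ²+25/208·τ³=-5783/1664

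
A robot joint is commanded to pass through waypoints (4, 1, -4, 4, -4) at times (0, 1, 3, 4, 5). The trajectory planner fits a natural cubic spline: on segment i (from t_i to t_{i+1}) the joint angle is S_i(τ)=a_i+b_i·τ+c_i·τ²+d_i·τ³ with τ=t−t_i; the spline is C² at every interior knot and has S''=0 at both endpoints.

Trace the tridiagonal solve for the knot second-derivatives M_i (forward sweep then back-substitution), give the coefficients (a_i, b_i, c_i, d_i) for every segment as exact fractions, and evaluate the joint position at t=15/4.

Δ: Δ0=-3, Δ1=-5/2, Δ2=8, Δ3=-8
row 1: diag=6, rhs=3; c'=1/3, d'=1/2
row 2: denom=6−2·1/3=16/3; d'=(63−2·1/2)/(16/3)=93/8
row 3: denom=4−1·3/16=61/16; d'=(-96−1·93/8)/(61/16)=-1722/61
back: M3=-1722/61
back: M2=93/8−3/16·-1722/61=1032/61
back: M1=1/2−1/3·1032/61=-627/122
M: M0=0, M1=-627/122, M2=1032/61, M3=-1722/61, M4=0
seg 0: a=4, c=M0/2=0, d=(M1−M0)/(6·1)=-209/244, b=Δ0−h0·(2M0+M1)/6=-523/244
seg 1: a=1, c=M1/2=-627/244, d=(M2−M1)/(6·2)=897/488, b=Δ1−h1·(2M1+M2)/6=-575/122
seg 2: a=-4, c=M2/2=516/61, d=(M3−M2)/(6·1)=-459/61, b=Δ2−h2·(2M2+M3)/6=431/61
seg 3: a=4, c=M3/2=-861/61, d=(M4−M3)/(6·1)=287/61, b=Δ3−h3·(2M3+M4)/6=86/61
t_q=15/4 → seg 2, τ=3/4; S=-4+431/61·τ+516/61·τ²+-459/61·τ³=11255/3904

  seg 0: a=4 b=-523/244 c=0 d=-209/244
  seg 1: a=1 b=-575/122 c=-627/244 d=897/488
  seg 2: a=-4 b=431/61 c=516/61 d=-459/61
  seg 3: a=4 b=86/61 c=-861/61 d=287/61
S(15/4) = 11255/3904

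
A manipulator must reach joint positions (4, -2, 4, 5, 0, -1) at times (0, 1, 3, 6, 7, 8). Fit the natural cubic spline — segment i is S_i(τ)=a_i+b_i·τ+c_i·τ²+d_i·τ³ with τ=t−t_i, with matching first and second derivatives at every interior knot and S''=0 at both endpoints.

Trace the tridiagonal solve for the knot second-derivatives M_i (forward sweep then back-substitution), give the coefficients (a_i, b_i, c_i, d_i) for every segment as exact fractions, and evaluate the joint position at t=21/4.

Δ: Δ0=-6, Δ1=3, Δ2=1/3, Δ3=-5, Δ4=-1
row 1: diag=6, rhs=54; c'=1/3, d'=9
row 2: denom=10−2·1/3=28/3; d'=(-16−2·9)/(28/3)=-51/14
row 3: denom=8−3·9/28=197/28; d'=(-32−3·-51/14)/(197/28)=-590/197
row 4: denom=4−1·28/197=760/197; d'=(24−1·-590/197)/(760/197)=2659/380
back: M4=2659/380
back: M3=-590/197−28/197·2659/380=-379/95
back: M2=-51/14−9/28·-379/95=-897/380
back: M1=9−1/3·-897/380=3719/380
M: M0=0, M1=3719/380, M2=-897/380, M3=-379/95, M4=2659/380, M5=0
seg 0: a=4, c=M0/2=0, d=(M1−M0)/(6·1)=3719/2280, b=Δ0−h0·(2M0+M1)/6=-17399/2280
seg 1: a=-2, c=M1/2=3719/760, d=(M2−M1)/(6·2)=-577/570, b=Δ1−h1·(2M1+M2)/6=-3121/1140
seg 2: a=4, c=M2/2=-897/760, d=(M3−M2)/(6·3)=-619/6840, b=Δ2−h2·(2M2+M3)/6=1069/228
seg 3: a=5, c=M3/2=-379/190, d=(M4−M3)/(6·1)=835/456, b=Δ3−h3·(2M3+M4)/6=-11027/2280
seg 4: a=0, c=M4/2=2659/760, d=(M5−M4)/(6·1)=-2659/2280, b=Δ4−h4·(2M4+M5)/6=-3799/1140
t_q=21/4 → seg 2, τ=9/4; S=4+1069/228·τ+-897/760·τ²+-619/6840·τ³=366913/48640

  seg 0: a=4 b=-17399/2280 c=0 d=3719/2280
  seg 1: a=-2 b=-3121/1140 c=3719/760 d=-577/570
  seg 2: a=4 b=1069/228 c=-897/760 d=-619/6840
  seg 3: a=5 b=-11027/2280 c=-379/190 d=835/456
  seg 4: a=0 b=-3799/1140 c=2659/760 d=-2659/2280
S(21/4) = 366913/48640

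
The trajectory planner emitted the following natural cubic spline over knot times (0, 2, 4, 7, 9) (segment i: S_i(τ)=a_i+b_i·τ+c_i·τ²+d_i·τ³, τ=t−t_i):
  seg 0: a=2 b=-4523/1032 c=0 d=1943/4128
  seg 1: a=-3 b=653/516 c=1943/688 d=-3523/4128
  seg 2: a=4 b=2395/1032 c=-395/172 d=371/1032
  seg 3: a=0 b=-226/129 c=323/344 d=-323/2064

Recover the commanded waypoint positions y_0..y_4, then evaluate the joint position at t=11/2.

y_0=2 y_1=-3 y_2=4 y_3=0 y_4=-1
S(11/2) = 9707/2752

y_0 = S_0(0) = a_0 = 2
y_1 = S_1(0) = a_1 = -3
y_2 = S_2(0) = a_2 = 4
y_3 = S_3(0) = a_3 = 0
y_4 = S_3(2) = -1
t_q=11/2 is in segment 2 (τ=3/2); S_2(τ)=9707/2752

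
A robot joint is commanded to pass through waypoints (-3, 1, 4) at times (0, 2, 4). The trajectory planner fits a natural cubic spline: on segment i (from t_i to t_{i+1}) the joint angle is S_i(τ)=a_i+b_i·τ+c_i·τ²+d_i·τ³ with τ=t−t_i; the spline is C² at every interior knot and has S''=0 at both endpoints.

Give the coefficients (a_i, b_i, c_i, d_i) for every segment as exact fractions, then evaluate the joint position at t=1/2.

  seg 0: a=-3 b=17/8 c=0 d=-1/32
  seg 1: a=1 b=7/4 c=-3/16 d=1/32
S(1/2) = -497/256

Δ: Δ0=2, Δ1=3/2
row 1: diag=8, rhs=-3; c'=1/4, d'=-3/8
back: M1=-3/8
M: M0=0, M1=-3/8, M2=0
seg 0: a=-3, c=M0/2=0, d=(M1−M0)/(6·2)=-1/32, b=Δ0−h0·(2M0+M1)/6=17/8
seg 1: a=1, c=M1/2=-3/16, d=(M2−M1)/(6·2)=1/32, b=Δ1−h1·(2M1+M2)/6=7/4
t_q=1/2 → seg 0, τ=1/2; S=-3+17/8·τ+0·τ²+-1/32·τ³=-497/256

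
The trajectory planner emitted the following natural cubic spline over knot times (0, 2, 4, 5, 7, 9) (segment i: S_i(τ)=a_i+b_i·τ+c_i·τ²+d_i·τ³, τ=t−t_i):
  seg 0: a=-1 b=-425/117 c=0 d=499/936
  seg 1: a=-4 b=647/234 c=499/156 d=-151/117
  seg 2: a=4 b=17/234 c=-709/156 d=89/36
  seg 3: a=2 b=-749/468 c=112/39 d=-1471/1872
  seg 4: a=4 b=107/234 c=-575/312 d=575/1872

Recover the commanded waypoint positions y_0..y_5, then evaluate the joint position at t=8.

y_0=-1 y_1=-4 y_2=4 y_3=2 y_4=4 y_5=0
S(8) = 1823/624

y_0 = S_0(0) = a_0 = -1
y_1 = S_1(0) = a_1 = -4
y_2 = S_2(0) = a_2 = 4
y_3 = S_3(0) = a_3 = 2
y_4 = S_4(0) = a_4 = 4
y_5 = S_4(2) = 0
t_q=8 is in segment 4 (τ=1); S_4(τ)=1823/624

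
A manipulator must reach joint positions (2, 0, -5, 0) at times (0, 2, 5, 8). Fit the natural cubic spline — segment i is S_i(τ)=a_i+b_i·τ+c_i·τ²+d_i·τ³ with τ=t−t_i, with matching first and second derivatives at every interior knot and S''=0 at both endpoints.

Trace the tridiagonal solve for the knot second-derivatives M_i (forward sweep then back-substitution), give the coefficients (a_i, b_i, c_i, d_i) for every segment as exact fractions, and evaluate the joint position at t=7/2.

Δ: Δ0=-1, Δ1=-5/3, Δ2=5/3
row 1: diag=10, rhs=-4; c'=3/10, d'=-2/5
row 2: denom=12−3·3/10=111/10; d'=(20−3·-2/5)/(111/10)=212/111
back: M2=212/111
back: M1=-2/5−3/10·212/111=-36/37
M: M0=0, M1=-36/37, M2=212/111, M3=0
seg 0: a=2, c=M0/2=0, d=(M1−M0)/(6·2)=-3/37, b=Δ0−h0·(2M0+M1)/6=-25/37
seg 1: a=0, c=M1/2=-18/37, d=(M2−M1)/(6·3)=160/999, b=Δ1−h1·(2M1+M2)/6=-61/37
seg 2: a=-5, c=M2/2=106/111, d=(M3−M2)/(6·3)=-106/999, b=Δ2−h2·(2M2+M3)/6=-9/37
t_q=7/2 → seg 1, τ=3/2; S=0+-61/37·τ+-18/37·τ²+160/999·τ³=-112/37

  seg 0: a=2 b=-25/37 c=0 d=-3/37
  seg 1: a=0 b=-61/37 c=-18/37 d=160/999
  seg 2: a=-5 b=-9/37 c=106/111 d=-106/999
S(7/2) = -112/37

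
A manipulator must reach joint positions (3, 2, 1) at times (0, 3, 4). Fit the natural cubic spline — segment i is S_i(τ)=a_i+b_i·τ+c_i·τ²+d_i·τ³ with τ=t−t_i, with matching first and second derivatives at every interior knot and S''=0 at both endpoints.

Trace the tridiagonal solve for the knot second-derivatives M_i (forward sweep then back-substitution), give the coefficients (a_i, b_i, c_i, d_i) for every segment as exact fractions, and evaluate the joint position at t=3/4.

  seg 0: a=3 b=-1/12 c=0 d=-1/36
  seg 1: a=2 b=-5/6 c=-1/4 d=1/12
S(3/4) = 749/256

Δ: Δ0=-1/3, Δ1=-1
row 1: diag=8, rhs=-4; c'=1/8, d'=-1/2
back: M1=-1/2
M: M0=0, M1=-1/2, M2=0
seg 0: a=3, c=M0/2=0, d=(M1−M0)/(6·3)=-1/36, b=Δ0−h0·(2M0+M1)/6=-1/12
seg 1: a=2, c=M1/2=-1/4, d=(M2−M1)/(6·1)=1/12, b=Δ1−h1·(2M1+M2)/6=-5/6
t_q=3/4 → seg 0, τ=3/4; S=3+-1/12·τ+0·τ²+-1/36·τ³=749/256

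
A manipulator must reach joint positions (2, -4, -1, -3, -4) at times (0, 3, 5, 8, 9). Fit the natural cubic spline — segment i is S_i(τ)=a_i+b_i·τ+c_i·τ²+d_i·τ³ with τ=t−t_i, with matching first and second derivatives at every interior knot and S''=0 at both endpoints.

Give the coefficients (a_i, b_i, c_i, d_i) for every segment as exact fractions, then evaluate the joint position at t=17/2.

Δ: Δ0=-2, Δ1=3/2, Δ2=-2/3, Δ3=-1
row 1: diag=10, rhs=21; c'=1/5, d'=21/10
row 2: denom=10−2·1/5=48/5; d'=(-13−2·21/10)/(48/5)=-43/24
row 3: denom=8−3·5/16=113/16; d'=(-2−3·-43/24)/(113/16)=54/113
back: M3=54/113
back: M2=-43/24−5/16·54/113=-658/339
back: M1=21/10−1/5·-658/339=1687/678
M: M0=0, M1=1687/678, M2=-658/339, M3=54/113, M4=0
seg 0: a=2, c=M0/2=0, d=(M1−M0)/(6·3)=1687/12204, b=Δ0−h0·(2M0+M1)/6=-4399/1356
seg 1: a=-4, c=M1/2=1687/1356, d=(M2−M1)/(6·2)=-1001/2712, b=Δ1−h1·(2M1+M2)/6=331/678
seg 2: a=-1, c=M2/2=-329/339, d=(M3−M2)/(6·3)=410/3051, b=Δ2−h2·(2M2+M3)/6=117/113
seg 3: a=-3, c=M3/2=27/113, d=(M4−M3)/(6·1)=-9/113, b=Δ3−h3·(2M3+M4)/6=-131/113
t_q=17/2 → seg 3, τ=1/2; S=-3+-131/113·τ+27/113·τ²+-9/113·τ³=-3191/904

  seg 0: a=2 b=-4399/1356 c=0 d=1687/12204
  seg 1: a=-4 b=331/678 c=1687/1356 d=-1001/2712
  seg 2: a=-1 b=117/113 c=-329/339 d=410/3051
  seg 3: a=-3 b=-131/113 c=27/113 d=-9/113
S(17/2) = -3191/904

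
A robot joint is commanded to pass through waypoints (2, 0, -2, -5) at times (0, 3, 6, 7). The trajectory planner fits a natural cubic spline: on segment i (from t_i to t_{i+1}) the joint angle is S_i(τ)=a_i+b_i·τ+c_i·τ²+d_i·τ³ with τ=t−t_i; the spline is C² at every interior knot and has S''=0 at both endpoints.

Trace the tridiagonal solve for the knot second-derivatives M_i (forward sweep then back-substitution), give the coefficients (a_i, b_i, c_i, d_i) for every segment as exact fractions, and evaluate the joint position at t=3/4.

Δ: Δ0=-2/3, Δ1=-2/3, Δ2=-3
row 1: diag=12, rhs=0; c'=1/4, d'=0
row 2: denom=8−3·1/4=29/4; d'=(-14−3·0)/(29/4)=-56/29
back: M2=-56/29
back: M1=0−1/4·-56/29=14/29
M: M0=0, M1=14/29, M2=-56/29, M3=0
seg 0: a=2, c=M0/2=0, d=(M1−M0)/(6·3)=7/261, b=Δ0−h0·(2M0+M1)/6=-79/87
seg 1: a=0, c=M1/2=7/29, d=(M2−M1)/(6·3)=-35/261, b=Δ1−h1·(2M1+M2)/6=-16/87
seg 2: a=-2, c=M2/2=-28/29, d=(M3−M2)/(6·1)=28/87, b=Δ2−h2·(2M2+M3)/6=-205/87
t_q=3/4 → seg 0, τ=3/4; S=2+-79/87·τ+0·τ²+7/261·τ³=2469/1856

  seg 0: a=2 b=-79/87 c=0 d=7/261
  seg 1: a=0 b=-16/87 c=7/29 d=-35/261
  seg 2: a=-2 b=-205/87 c=-28/29 d=28/87
S(3/4) = 2469/1856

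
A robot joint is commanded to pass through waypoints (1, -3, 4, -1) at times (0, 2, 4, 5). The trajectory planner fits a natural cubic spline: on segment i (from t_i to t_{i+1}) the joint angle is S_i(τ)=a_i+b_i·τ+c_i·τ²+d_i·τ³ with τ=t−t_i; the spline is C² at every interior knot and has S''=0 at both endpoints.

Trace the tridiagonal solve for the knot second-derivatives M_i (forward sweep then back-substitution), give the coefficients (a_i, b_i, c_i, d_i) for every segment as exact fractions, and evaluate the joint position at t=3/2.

Δ: Δ0=-2, Δ1=7/2, Δ2=-5
row 1: diag=8, rhs=33; c'=1/4, d'=33/8
row 2: denom=6−2·1/4=11/2; d'=(-51−2·33/8)/(11/2)=-237/22
back: M2=-237/22
back: M1=33/8−1/4·-237/22=75/11
M: M0=0, M1=75/11, M2=-237/22, M3=0
seg 0: a=1, c=M0/2=0, d=(M1−M0)/(6·2)=25/44, b=Δ0−h0·(2M0+M1)/6=-47/11
seg 1: a=-3, c=M1/2=75/22, d=(M2−M1)/(6·2)=-129/88, b=Δ1−h1·(2M1+M2)/6=28/11
seg 2: a=4, c=M2/2=-237/44, d=(M3−M2)/(6·1)=79/44, b=Δ2−h2·(2M2+M3)/6=-31/22
t_q=3/2 → seg 0, τ=3/2; S=1+-47/11·τ+0·τ²+25/44·τ³=-1229/352

  seg 0: a=1 b=-47/11 c=0 d=25/44
  seg 1: a=-3 b=28/11 c=75/22 d=-129/88
  seg 2: a=4 b=-31/22 c=-237/44 d=79/44
S(3/2) = -1229/352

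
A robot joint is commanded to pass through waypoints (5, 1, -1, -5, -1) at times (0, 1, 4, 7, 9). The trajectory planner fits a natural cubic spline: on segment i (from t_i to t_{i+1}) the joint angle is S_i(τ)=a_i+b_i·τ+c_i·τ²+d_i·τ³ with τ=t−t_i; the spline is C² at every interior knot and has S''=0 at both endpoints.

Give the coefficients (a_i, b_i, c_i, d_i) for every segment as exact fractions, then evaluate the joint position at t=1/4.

Δ: Δ0=-4, Δ1=-2/3, Δ2=-4/3, Δ3=2
row 1: diag=8, rhs=20; c'=3/8, d'=5/2
row 2: denom=12−3·3/8=87/8; d'=(-4−3·5/2)/(87/8)=-92/87
row 3: denom=10−3·8/29=266/29; d'=(20−3·-92/87)/(266/29)=48/19
back: M3=48/19
back: M2=-92/87−8/29·48/19=-100/57
back: M1=5/2−3/8·-100/57=60/19
M: M0=0, M1=60/19, M2=-100/57, M3=48/19, M4=0
seg 0: a=5, c=M0/2=0, d=(M1−M0)/(6·1)=10/19, b=Δ0−h0·(2M0+M1)/6=-86/19
seg 1: a=1, c=M1/2=30/19, d=(M2−M1)/(6·3)=-140/513, b=Δ1−h1·(2M1+M2)/6=-56/19
seg 2: a=-1, c=M2/2=-50/57, d=(M3−M2)/(6·3)=122/513, b=Δ2−h2·(2M2+M3)/6=-16/19
seg 3: a=-5, c=M3/2=24/19, d=(M4−M3)/(6·2)=-4/19, b=Δ3−h3·(2M3+M4)/6=6/19
t_q=1/4 → seg 0, τ=1/4; S=5+-86/19·τ+0·τ²+10/19·τ³=2357/608

  seg 0: a=5 b=-86/19 c=0 d=10/19
  seg 1: a=1 b=-56/19 c=30/19 d=-140/513
  seg 2: a=-1 b=-16/19 c=-50/57 d=122/513
  seg 3: a=-5 b=6/19 c=24/19 d=-4/19
S(1/4) = 2357/608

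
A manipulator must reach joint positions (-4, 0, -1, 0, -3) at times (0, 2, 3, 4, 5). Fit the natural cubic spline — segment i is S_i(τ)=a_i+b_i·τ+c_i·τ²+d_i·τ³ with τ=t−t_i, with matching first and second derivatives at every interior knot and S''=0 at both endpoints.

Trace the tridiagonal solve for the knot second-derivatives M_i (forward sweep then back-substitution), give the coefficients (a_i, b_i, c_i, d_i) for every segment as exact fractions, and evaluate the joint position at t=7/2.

  seg 0: a=-4 b=143/43 c=0 d=-57/172
  seg 1: a=0 b=-28/43 c=-171/86 d=141/86
  seg 2: a=-1 b=25/86 c=126/43 d=-191/86
  seg 3: a=0 b=-22/43 c=-321/86 d=107/86
S(7/2) = -275/688

Δ: Δ0=2, Δ1=-1, Δ2=1, Δ3=-3
row 1: diag=6, rhs=-18; c'=1/6, d'=-3
row 2: denom=4−1·1/6=23/6; d'=(12−1·-3)/(23/6)=90/23
row 3: denom=4−1·6/23=86/23; d'=(-24−1·90/23)/(86/23)=-321/43
back: M3=-321/43
back: M2=90/23−6/23·-321/43=252/43
back: M1=-3−1/6·252/43=-171/43
M: M0=0, M1=-171/43, M2=252/43, M3=-321/43, M4=0
seg 0: a=-4, c=M0/2=0, d=(M1−M0)/(6·2)=-57/172, b=Δ0−h0·(2M0+M1)/6=143/43
seg 1: a=0, c=M1/2=-171/86, d=(M2−M1)/(6·1)=141/86, b=Δ1−h1·(2M1+M2)/6=-28/43
seg 2: a=-1, c=M2/2=126/43, d=(M3−M2)/(6·1)=-191/86, b=Δ2−h2·(2M2+M3)/6=25/86
seg 3: a=0, c=M3/2=-321/86, d=(M4−M3)/(6·1)=107/86, b=Δ3−h3·(2M3+M4)/6=-22/43
t_q=7/2 → seg 2, τ=1/2; S=-1+25/86·τ+126/43·τ²+-191/86·τ³=-275/688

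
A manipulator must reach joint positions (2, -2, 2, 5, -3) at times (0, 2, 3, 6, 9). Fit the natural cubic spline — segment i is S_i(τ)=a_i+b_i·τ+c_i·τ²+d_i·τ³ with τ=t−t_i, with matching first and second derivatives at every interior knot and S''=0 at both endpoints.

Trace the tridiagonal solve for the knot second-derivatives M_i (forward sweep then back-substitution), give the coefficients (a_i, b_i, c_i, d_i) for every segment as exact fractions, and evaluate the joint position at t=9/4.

  seg 0: a=2 b=-1057/255 c=0 d=547/1020
  seg 1: a=-2 b=584/255 c=547/170 d=-769/510
  seg 2: a=2 b=2143/510 c=-111/85 d=73/918
  seg 3: a=5 b=-379/255 c=-301/510 d=301/4590
S(9/4) = -13599/10880

Δ: Δ0=-2, Δ1=4, Δ2=1, Δ3=-8/3
row 1: diag=6, rhs=36; c'=1/6, d'=6
row 2: denom=8−1·1/6=47/6; d'=(-18−1·6)/(47/6)=-144/47
row 3: denom=12−3·18/47=510/47; d'=(-22−3·-144/47)/(510/47)=-301/255
back: M3=-301/255
back: M2=-144/47−18/47·-301/255=-222/85
back: M1=6−1/6·-222/85=547/85
M: M0=0, M1=547/85, M2=-222/85, M3=-301/255, M4=0
seg 0: a=2, c=M0/2=0, d=(M1−M0)/(6·2)=547/1020, b=Δ0−h0·(2M0+M1)/6=-1057/255
seg 1: a=-2, c=M1/2=547/170, d=(M2−M1)/(6·1)=-769/510, b=Δ1−h1·(2M1+M2)/6=584/255
seg 2: a=2, c=M2/2=-111/85, d=(M3−M2)/(6·3)=73/918, b=Δ2−h2·(2M2+M3)/6=2143/510
seg 3: a=5, c=M3/2=-301/510, d=(M4−M3)/(6·3)=301/4590, b=Δ3−h3·(2M3+M4)/6=-379/255
t_q=9/4 → seg 1, τ=1/4; S=-2+584/255·τ+547/170·τ²+-769/510·τ³=-13599/10880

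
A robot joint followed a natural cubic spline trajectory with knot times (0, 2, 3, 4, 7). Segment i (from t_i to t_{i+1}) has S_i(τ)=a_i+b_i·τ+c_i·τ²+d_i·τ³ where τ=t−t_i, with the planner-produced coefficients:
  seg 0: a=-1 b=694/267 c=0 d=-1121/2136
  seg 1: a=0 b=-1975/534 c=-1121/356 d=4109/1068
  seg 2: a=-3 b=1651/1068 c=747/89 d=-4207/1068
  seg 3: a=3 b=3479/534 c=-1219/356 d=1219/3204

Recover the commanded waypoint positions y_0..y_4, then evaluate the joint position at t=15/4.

y_0 = S_0(0) = a_0 = -1
y_1 = S_1(0) = a_1 = 0
y_2 = S_2(0) = a_2 = -3
y_3 = S_3(0) = a_3 = 3
y_4 = S_3(3) = 2
t_q=15/4 is in segment 2 (τ=3/4); S_2(τ)=27769/22784

y_0=-1 y_1=0 y_2=-3 y_3=3 y_4=2
S(15/4) = 27769/22784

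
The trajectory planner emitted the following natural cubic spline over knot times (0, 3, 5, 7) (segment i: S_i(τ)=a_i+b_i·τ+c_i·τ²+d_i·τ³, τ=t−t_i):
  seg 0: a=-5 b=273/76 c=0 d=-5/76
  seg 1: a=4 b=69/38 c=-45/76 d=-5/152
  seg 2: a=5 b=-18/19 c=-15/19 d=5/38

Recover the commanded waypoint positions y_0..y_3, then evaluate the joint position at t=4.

y_0 = S_0(0) = a_0 = -5
y_1 = S_1(0) = a_1 = 4
y_2 = S_2(0) = a_2 = 5
y_3 = S_2(2) = 1
t_q=4 is in segment 1 (τ=1); S_1(τ)=789/152

y_0=-5 y_1=4 y_2=5 y_3=1
S(4) = 789/152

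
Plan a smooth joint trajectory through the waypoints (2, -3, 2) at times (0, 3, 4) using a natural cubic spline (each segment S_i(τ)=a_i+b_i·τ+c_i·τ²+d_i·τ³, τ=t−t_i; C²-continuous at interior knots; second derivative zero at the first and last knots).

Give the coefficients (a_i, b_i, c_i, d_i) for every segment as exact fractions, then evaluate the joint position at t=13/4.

Δ: Δ0=-5/3, Δ1=5
row 1: diag=8, rhs=40; c'=1/8, d'=5
back: M1=5
M: M0=0, M1=5, M2=0
seg 0: a=2, c=M0/2=0, d=(M1−M0)/(6·3)=5/18, b=Δ0−h0·(2M0+M1)/6=-25/6
seg 1: a=-3, c=M1/2=5/2, d=(M2−M1)/(6·1)=-5/6, b=Δ1−h1·(2M1+M2)/6=10/3
t_q=13/4 → seg 1, τ=1/4; S=-3+10/3·τ+5/2·τ²+-5/6·τ³=-259/128

  seg 0: a=2 b=-25/6 c=0 d=5/18
  seg 1: a=-3 b=10/3 c=5/2 d=-5/6
S(13/4) = -259/128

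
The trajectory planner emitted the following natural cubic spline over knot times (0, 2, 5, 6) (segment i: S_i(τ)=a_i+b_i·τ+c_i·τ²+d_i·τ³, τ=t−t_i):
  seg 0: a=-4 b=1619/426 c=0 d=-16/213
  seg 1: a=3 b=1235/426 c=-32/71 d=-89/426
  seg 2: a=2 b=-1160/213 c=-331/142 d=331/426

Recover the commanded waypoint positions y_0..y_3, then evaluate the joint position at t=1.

y_0=-4 y_1=3 y_2=2 y_3=-5
S(1) = -39/142

y_0 = S_0(0) = a_0 = -4
y_1 = S_1(0) = a_1 = 3
y_2 = S_2(0) = a_2 = 2
y_3 = S_2(1) = -5
t_q=1 is in segment 0 (τ=1); S_0(τ)=-39/142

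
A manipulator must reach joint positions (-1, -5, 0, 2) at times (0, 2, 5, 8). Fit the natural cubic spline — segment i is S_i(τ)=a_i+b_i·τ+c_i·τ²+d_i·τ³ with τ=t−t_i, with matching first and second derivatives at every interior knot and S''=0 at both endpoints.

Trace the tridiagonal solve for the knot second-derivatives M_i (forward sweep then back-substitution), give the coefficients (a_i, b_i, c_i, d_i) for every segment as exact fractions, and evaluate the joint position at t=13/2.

  seg 0: a=-1 b=-316/111 c=0 d=47/222
  seg 1: a=-5 b=-34/111 c=47/37 d=-68/333
  seg 2: a=0 b=200/111 c=-21/37 d=7/111
S(13/2) = 485/296

Δ: Δ0=-2, Δ1=5/3, Δ2=2/3
row 1: diag=10, rhs=22; c'=3/10, d'=11/5
row 2: denom=12−3·3/10=111/10; d'=(-6−3·11/5)/(111/10)=-42/37
back: M2=-42/37
back: M1=11/5−3/10·-42/37=94/37
M: M0=0, M1=94/37, M2=-42/37, M3=0
seg 0: a=-1, c=M0/2=0, d=(M1−M0)/(6·2)=47/222, b=Δ0−h0·(2M0+M1)/6=-316/111
seg 1: a=-5, c=M1/2=47/37, d=(M2−M1)/(6·3)=-68/333, b=Δ1−h1·(2M1+M2)/6=-34/111
seg 2: a=0, c=M2/2=-21/37, d=(M3−M2)/(6·3)=7/111, b=Δ2−h2·(2M2+M3)/6=200/111
t_q=13/2 → seg 2, τ=3/2; S=0+200/111·τ+-21/37·τ²+7/111·τ³=485/296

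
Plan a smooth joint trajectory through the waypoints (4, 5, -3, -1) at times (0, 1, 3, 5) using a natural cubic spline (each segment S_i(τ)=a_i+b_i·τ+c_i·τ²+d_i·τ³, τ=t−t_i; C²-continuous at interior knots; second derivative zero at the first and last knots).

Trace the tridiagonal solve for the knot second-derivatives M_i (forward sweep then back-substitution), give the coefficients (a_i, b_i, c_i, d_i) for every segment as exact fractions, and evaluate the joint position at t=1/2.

  seg 0: a=4 b=47/22 c=0 d=-25/22
  seg 1: a=5 b=-14/11 c=-75/22 d=45/44
  seg 2: a=-3 b=-29/11 c=30/11 d=-5/11
S(1/2) = 867/176

Δ: Δ0=1, Δ1=-4, Δ2=1
row 1: diag=6, rhs=-30; c'=1/3, d'=-5
row 2: denom=8−2·1/3=22/3; d'=(30−2·-5)/(22/3)=60/11
back: M2=60/11
back: M1=-5−1/3·60/11=-75/11
M: M0=0, M1=-75/11, M2=60/11, M3=0
seg 0: a=4, c=M0/2=0, d=(M1−M0)/(6·1)=-25/22, b=Δ0−h0·(2M0+M1)/6=47/22
seg 1: a=5, c=M1/2=-75/22, d=(M2−M1)/(6·2)=45/44, b=Δ1−h1·(2M1+M2)/6=-14/11
seg 2: a=-3, c=M2/2=30/11, d=(M3−M2)/(6·2)=-5/11, b=Δ2−h2·(2M2+M3)/6=-29/11
t_q=1/2 → seg 0, τ=1/2; S=4+47/22·τ+0·τ²+-25/22·τ³=867/176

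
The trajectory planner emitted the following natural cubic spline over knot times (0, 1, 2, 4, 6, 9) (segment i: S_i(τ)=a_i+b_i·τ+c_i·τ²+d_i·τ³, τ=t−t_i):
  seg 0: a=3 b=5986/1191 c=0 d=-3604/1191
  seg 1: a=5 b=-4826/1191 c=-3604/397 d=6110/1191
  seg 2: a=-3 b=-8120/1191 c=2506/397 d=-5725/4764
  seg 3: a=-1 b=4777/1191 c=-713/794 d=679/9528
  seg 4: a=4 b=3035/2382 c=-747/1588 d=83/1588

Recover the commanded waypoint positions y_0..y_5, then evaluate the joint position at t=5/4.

y_0=3 y_1=5 y_2=-3 y_3=-1 y_4=4 y_5=5
S(5/4) = 44461/12704

y_0 = S_0(0) = a_0 = 3
y_1 = S_1(0) = a_1 = 5
y_2 = S_2(0) = a_2 = -3
y_3 = S_3(0) = a_3 = -1
y_4 = S_4(0) = a_4 = 4
y_5 = S_4(3) = 5
t_q=5/4 is in segment 1 (τ=1/4); S_1(τ)=44461/12704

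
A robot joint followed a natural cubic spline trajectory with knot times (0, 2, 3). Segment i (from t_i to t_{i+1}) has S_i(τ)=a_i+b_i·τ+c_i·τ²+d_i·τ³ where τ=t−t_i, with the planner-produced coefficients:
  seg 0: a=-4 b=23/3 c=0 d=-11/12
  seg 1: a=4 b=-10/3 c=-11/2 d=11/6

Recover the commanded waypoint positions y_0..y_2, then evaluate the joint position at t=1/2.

y_0=-4 y_1=4 y_2=-3
S(1/2) = -9/32

y_0 = S_0(0) = a_0 = -4
y_1 = S_1(0) = a_1 = 4
y_2 = S_1(1) = -3
t_q=1/2 is in segment 0 (τ=1/2); S_0(τ)=-9/32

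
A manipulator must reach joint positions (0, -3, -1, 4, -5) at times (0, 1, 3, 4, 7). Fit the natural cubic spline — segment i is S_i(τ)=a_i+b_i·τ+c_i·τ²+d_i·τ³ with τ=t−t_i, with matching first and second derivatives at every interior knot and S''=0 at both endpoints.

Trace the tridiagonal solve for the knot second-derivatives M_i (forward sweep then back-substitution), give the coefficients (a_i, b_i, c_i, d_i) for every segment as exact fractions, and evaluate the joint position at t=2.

  seg 0: a=0 b=-429/125 c=0 d=54/125
  seg 1: a=-3 b=-267/125 c=162/125 d=17/125
  seg 2: a=-1 b=117/25 c=264/125 d=-224/125
  seg 3: a=4 b=441/125 c=-408/125 d=136/375
S(2) = -463/125

Δ: Δ0=-3, Δ1=1, Δ2=5, Δ3=-3
row 1: diag=6, rhs=24; c'=1/3, d'=4
row 2: denom=6−2·1/3=16/3; d'=(24−2·4)/(16/3)=3
row 3: denom=8−1·3/16=125/16; d'=(-48−1·3)/(125/16)=-816/125
back: M3=-816/125
back: M2=3−3/16·-816/125=528/125
back: M1=4−1/3·528/125=324/125
M: M0=0, M1=324/125, M2=528/125, M3=-816/125, M4=0
seg 0: a=0, c=M0/2=0, d=(M1−M0)/(6·1)=54/125, b=Δ0−h0·(2M0+M1)/6=-429/125
seg 1: a=-3, c=M1/2=162/125, d=(M2−M1)/(6·2)=17/125, b=Δ1−h1·(2M1+M2)/6=-267/125
seg 2: a=-1, c=M2/2=264/125, d=(M3−M2)/(6·1)=-224/125, b=Δ2−h2·(2M2+M3)/6=117/25
seg 3: a=4, c=M3/2=-408/125, d=(M4−M3)/(6·3)=136/375, b=Δ3−h3·(2M3+M4)/6=441/125
t_q=2 → seg 1, τ=1; S=-3+-267/125·τ+162/125·τ²+17/125·τ³=-463/125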